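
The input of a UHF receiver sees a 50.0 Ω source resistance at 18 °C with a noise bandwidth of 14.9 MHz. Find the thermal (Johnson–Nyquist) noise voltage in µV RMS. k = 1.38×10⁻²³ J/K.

3.46 µV

T = 18 °C + 273.15 = 291.15 K
V_n = √(4kTRB)
4kTRB = 4 × 1.38×10⁻²³ × 291.15 × 5.00×10¹ × 1.49×10⁷ = 1.20×10⁻¹¹ V²
V_n = √(1.20×10⁻¹¹) = 3.46×10⁻⁶ V = 3.46 µV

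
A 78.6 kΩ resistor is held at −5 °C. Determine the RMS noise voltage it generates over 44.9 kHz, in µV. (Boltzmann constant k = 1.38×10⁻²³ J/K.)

7.23 µV

T = −5 °C + 273.15 = 268.15 K
V_n = √(4kTRB)
4kTRB = 4 × 1.38×10⁻²³ × 268.15 × 7.86×10⁴ × 4.49×10⁴ = 5.22×10⁻¹¹ V²
V_n = √(5.22×10⁻¹¹) = 7.23×10⁻⁶ V = 7.23 µV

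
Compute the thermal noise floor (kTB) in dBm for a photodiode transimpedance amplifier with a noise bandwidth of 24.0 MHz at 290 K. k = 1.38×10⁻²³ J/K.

−100.2 dBm

P_n = kTB = 1.38×10⁻²³ × 290 × 2.40×10⁷ = 9.60×10⁻¹⁴ W
In dBm: 10 log₁₀(9.60×10⁻¹⁴ / 10⁻³) = −100.2 dBm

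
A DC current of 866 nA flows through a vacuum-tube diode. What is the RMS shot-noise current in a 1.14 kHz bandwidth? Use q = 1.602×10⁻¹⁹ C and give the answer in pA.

I_n = √(2qI·B)
2qI·B = 2 × 1.602×10⁻¹⁹ × 8.66×10⁻⁷ × 1.14×10³ = 3.16×10⁻²² A²
I_n = √(3.16×10⁻²²) = 1.78×10⁻¹¹ A = 17.8 pA

17.8 pA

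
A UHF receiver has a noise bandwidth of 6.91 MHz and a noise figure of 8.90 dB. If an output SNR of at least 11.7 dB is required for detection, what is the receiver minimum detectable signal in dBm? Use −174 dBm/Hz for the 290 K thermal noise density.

Sensitivity = −174 + 10 log₁₀(B) + NF + SNR_min
= −174 + 68.39 + 8.90 + 11.7
= −85.01 dBm → −85.0 dBm

−85.0 dBm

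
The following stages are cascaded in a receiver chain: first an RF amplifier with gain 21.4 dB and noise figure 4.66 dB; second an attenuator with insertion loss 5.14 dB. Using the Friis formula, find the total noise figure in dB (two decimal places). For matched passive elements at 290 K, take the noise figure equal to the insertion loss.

Convert to linear (a loss of L dB is a gain of −L dB): F_i = 10^(NF_i/10), G_i = 10^(G_i,dB/10)
  Stage 1: F_1 = 10^(4.66/10) = 2.924, G_1 = 10^(21.4/10) = 138.0
  Stage 2: F_2 = 10^(5.14/10) = 3.266, G_2 = 10^(−5.14/10) = 0.3062
Friis cascade:
  F = 2.924 + (3.266 − 1)/138.0 = 2.941
NF = 10 log₁₀(2.941) = 4.68 dB

4.68 dB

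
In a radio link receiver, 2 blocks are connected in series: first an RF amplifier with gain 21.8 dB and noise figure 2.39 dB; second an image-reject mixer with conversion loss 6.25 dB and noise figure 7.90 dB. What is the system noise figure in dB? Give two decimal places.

Convert to linear (a loss of L dB is a gain of −L dB): F_i = 10^(NF_i/10), G_i = 10^(G_i,dB/10)
  Stage 1: F_1 = 10^(2.39/10) = 1.734, G_1 = 10^(21.8/10) = 151.4
  Stage 2: F_2 = 10^(7.90/10) = 6.166, G_2 = 10^(−6.25/10) = 0.2371
Friis cascade:
  F = 1.734 + (6.166 − 1)/151.4 = 1.768
NF = 10 log₁₀(1.768) = 2.47 dB

2.47 dB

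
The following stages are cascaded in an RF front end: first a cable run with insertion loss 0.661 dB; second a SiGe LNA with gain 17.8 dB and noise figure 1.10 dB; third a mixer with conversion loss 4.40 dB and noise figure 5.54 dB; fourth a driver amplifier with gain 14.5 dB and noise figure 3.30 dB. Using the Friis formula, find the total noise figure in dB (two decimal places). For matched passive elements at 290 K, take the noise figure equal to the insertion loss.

2.07 dB

Convert to linear (a loss of L dB is a gain of −L dB): F_i = 10^(NF_i/10), G_i = 10^(G_i,dB/10)
  Stage 1: F_1 = 10^(0.661/10) = 1.164, G_1 = 10^(−0.661/10) = 0.8588
  Stage 2: F_2 = 10^(1.10/10) = 1.288, G_2 = 10^(17.8/10) = 60.26
  Stage 3: F_3 = 10^(5.54/10) = 3.581, G_3 = 10^(−4.40/10) = 0.3631
  Stage 4: F_4 = 10^(3.30/10) = 2.138, G_4 = 10^(14.5/10) = 28.18
Friis cascade:
  F = 1.164 + (1.288 − 1)/0.8588 + (3.581 − 1)/51.75 + (2.138 − 1)/18.79 = 1.610
NF = 10 log₁₀(1.610) = 2.07 dB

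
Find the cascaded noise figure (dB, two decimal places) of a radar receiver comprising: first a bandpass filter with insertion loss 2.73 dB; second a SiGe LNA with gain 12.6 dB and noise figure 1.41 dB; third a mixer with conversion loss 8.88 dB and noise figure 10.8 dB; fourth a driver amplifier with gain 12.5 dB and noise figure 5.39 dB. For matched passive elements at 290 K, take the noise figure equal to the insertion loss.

7.55 dB

Convert to linear (a loss of L dB is a gain of −L dB): F_i = 10^(NF_i/10), G_i = 10^(G_i,dB/10)
  Stage 1: F_1 = 10^(2.73/10) = 1.875, G_1 = 10^(−2.73/10) = 0.5333
  Stage 2: F_2 = 10^(1.41/10) = 1.384, G_2 = 10^(12.6/10) = 18.20
  Stage 3: F_3 = 10^(10.8/10) = 12.02, G_3 = 10^(−8.88/10) = 0.1294
  Stage 4: F_4 = 10^(5.39/10) = 3.459, G_4 = 10^(12.5/10) = 17.78
Friis cascade:
  F = 1.875 + (1.384 − 1)/0.5333 + (12.02 − 1)/9.705 + (3.459 − 1)/1.256 = 5.688
NF = 10 log₁₀(5.688) = 7.55 dB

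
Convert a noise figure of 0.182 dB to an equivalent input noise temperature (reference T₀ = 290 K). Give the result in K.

F = 10^(0.182/10) = 1.0428
T_e = (F − 1)·T₀ = (1.0428 − 1) × 290 = 12.4 K

12.4 K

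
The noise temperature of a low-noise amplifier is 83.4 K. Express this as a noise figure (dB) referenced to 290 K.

F = 1 + T_e/T₀ = 1 + 83.4/290 = 1.28759
NF = 10 log₁₀(1.28759) = 1.10 dB

1.10 dB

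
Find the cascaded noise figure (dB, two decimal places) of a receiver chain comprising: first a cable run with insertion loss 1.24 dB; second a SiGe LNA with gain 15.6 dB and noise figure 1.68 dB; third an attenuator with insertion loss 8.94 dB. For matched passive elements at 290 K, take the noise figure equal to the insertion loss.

Convert to linear (a loss of L dB is a gain of −L dB): F_i = 10^(NF_i/10), G_i = 10^(G_i,dB/10)
  Stage 1: F_1 = 10^(1.24/10) = 1.330, G_1 = 10^(−1.24/10) = 0.7516
  Stage 2: F_2 = 10^(1.68/10) = 1.472, G_2 = 10^(15.6/10) = 36.31
  Stage 3: F_3 = 10^(8.94/10) = 7.834, G_3 = 10^(−8.94/10) = 0.1276
Friis cascade:
  F = 1.330 + (1.472 − 1)/0.7516 + (7.834 − 1)/27.29 = 2.209
NF = 10 log₁₀(2.209) = 3.44 dB

3.44 dB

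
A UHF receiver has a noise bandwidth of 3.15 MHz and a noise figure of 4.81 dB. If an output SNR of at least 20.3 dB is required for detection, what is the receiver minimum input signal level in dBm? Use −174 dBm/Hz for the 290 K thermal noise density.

−83.9 dBm

Sensitivity = −174 + 10 log₁₀(B) + NF + SNR_min
= −174 + 64.98 + 4.81 + 20.3
= −83.91 dBm → −83.9 dBm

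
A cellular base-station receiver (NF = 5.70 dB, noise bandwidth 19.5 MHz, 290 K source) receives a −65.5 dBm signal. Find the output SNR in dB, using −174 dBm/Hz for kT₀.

Noise floor: N = −174 + 10 log₁₀(B) + NF
10 log₁₀(1.95×10⁷) = 72.9 dB
N = −174 + 72.9 + 5.70 = −95.40 dBm
SNR = P_sig − N = −65.5 − (−95.40) = 29.90 dB → 29.9 dB

29.9 dB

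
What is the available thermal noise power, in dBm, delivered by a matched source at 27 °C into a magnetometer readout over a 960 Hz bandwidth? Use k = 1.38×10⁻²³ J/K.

T = 27 °C + 273.15 = 300.15 K
P_n = kTB = 1.38×10⁻²³ × 300.15 × 9.60×10² = 3.98×10⁻¹⁸ W
In dBm: 10 log₁₀(3.98×10⁻¹⁸ / 10⁻³) = −144.0 dBm

−144.0 dBm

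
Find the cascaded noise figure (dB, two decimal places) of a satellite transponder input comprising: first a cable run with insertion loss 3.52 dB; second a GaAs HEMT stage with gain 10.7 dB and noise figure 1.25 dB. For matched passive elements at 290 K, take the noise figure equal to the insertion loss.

4.77 dB

Convert to linear (a loss of L dB is a gain of −L dB): F_i = 10^(NF_i/10), G_i = 10^(G_i,dB/10)
  Stage 1: F_1 = 10^(3.52/10) = 2.249, G_1 = 10^(−3.52/10) = 0.4446
  Stage 2: F_2 = 10^(1.25/10) = 1.334, G_2 = 10^(10.7/10) = 11.75
Friis cascade:
  F = 2.249 + (1.334 − 1)/0.4446 = 2.999
NF = 10 log₁₀(2.999) = 4.77 dB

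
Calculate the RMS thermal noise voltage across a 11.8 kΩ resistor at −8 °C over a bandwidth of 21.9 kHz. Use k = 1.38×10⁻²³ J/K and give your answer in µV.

T = −8 °C + 273.15 = 265.15 K
V_n = √(4kTRB)
4kTRB = 4 × 1.38×10⁻²³ × 265.15 × 1.18×10⁴ × 2.19×10⁴ = 3.78×10⁻¹² V²
V_n = √(3.78×10⁻¹²) = 1.94×10⁻⁶ V = 1.94 µV

1.94 µV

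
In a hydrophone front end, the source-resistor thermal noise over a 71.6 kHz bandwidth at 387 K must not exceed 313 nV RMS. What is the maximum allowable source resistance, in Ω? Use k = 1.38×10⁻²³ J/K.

64.1 Ω

Johnson–Nyquist: V_n = √(4kTRB) ⇒ R = V_n² / (4kTB)
4kTB = 4 × 1.38×10⁻²³ × 387 × 7.16×10⁴ = 1.53×10⁻¹⁵
R = (3.13×10⁻⁷)² / 1.53×10⁻¹⁵ = 6.41×10¹ Ω = 64.1 Ω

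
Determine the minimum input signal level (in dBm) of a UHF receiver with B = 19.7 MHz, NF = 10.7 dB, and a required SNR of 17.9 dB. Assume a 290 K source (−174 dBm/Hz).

−72.5 dBm

Sensitivity = −174 + 10 log₁₀(B) + NF + SNR_min
= −174 + 72.94 + 10.7 + 17.9
= −72.46 dBm → −72.5 dBm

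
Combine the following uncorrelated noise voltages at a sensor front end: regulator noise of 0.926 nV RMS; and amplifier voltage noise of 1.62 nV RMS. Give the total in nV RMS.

Uncorrelated sources add in power (mean-square): V_tot = √(ΣV_i²)
V_tot = √[(9.26×10⁻¹⁰)² + (1.62×10⁻⁹)²] = 1.87×10⁻⁹ V = 1.87 nV

1.87 nV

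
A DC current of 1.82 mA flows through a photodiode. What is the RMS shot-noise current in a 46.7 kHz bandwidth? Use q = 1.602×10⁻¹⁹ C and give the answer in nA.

5.22 nA

I_n = √(2qI·B)
2qI·B = 2 × 1.602×10⁻¹⁹ × 1.82×10⁻³ × 4.67×10⁴ = 2.72×10⁻¹⁷ A²
I_n = √(2.72×10⁻¹⁷) = 5.22×10⁻⁹ A = 5.22 nA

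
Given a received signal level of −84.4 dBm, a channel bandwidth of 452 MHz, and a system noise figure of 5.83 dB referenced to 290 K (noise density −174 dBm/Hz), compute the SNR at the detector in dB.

−2.8 dB

Noise floor: N = −174 + 10 log₁₀(B) + NF
10 log₁₀(4.52×10⁸) = 86.55 dB
N = −174 + 86.55 + 5.83 = −81.62 dBm
SNR = P_sig − N = −84.4 − (−81.62) = −2.78 dB → −2.8 dB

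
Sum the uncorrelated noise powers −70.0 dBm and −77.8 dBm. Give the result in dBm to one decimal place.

Convert to linear, add, convert back:
P₁ = 1.00×10⁻¹⁰ W, P₂ = 1.66×10⁻¹¹ W
P_tot = 1.17×10⁻¹⁰ W → 10 log₁₀(P_tot / 10⁻³) = −69.3 dBm

−69.3 dBm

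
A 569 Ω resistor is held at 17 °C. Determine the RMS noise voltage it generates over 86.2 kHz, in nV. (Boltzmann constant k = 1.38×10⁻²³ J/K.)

T = 17 °C + 273.15 = 290.15 K
V_n = √(4kTRB)
4kTRB = 4 × 1.38×10⁻²³ × 290.15 × 5.69×10² × 8.62×10⁴ = 7.86×10⁻¹³ V²
V_n = √(7.86×10⁻¹³) = 8.86×10⁻⁷ V = 886 nV

886 nV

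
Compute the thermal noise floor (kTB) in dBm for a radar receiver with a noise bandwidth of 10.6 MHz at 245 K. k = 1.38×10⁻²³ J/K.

P_n = kTB = 1.38×10⁻²³ × 245 × 1.06×10⁷ = 3.58×10⁻¹⁴ W
In dBm: 10 log₁₀(3.58×10⁻¹⁴ / 10⁻³) = −104.5 dBm

−104.5 dBm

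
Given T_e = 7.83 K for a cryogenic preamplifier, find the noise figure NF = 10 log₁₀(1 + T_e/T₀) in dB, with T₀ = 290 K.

0.116 dB

F = 1 + T_e/T₀ = 1 + 7.83/290 = 1.027
NF = 10 log₁₀(1.027) = 0.116 dB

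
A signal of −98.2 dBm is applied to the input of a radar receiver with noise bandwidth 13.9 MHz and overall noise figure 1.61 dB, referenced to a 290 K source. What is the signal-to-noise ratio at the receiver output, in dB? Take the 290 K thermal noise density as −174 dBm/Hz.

2.8 dB

Noise floor: N = −174 + 10 log₁₀(B) + NF
10 log₁₀(1.39×10⁷) = 71.43 dB
N = −174 + 71.43 + 1.61 = −100.96 dBm
SNR = P_sig − N = −98.2 − (−100.96) = 2.76 dB → 2.8 dB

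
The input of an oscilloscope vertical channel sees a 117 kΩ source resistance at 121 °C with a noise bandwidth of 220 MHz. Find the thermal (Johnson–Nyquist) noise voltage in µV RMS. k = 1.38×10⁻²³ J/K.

748 µV

T = 121 °C + 273.15 = 394.15 K
V_n = √(4kTRB)
4kTRB = 4 × 1.38×10⁻²³ × 394.15 × 1.17×10⁵ × 2.20×10⁸ = 5.60×10⁻⁷ V²
V_n = √(5.60×10⁻⁷) = 7.48×10⁻⁴ V = 748 µV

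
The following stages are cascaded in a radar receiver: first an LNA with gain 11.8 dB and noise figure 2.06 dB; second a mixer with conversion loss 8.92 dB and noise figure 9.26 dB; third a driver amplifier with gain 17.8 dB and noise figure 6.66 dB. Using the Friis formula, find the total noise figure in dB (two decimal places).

5.99 dB

Convert to linear (a loss of L dB is a gain of −L dB): F_i = 10^(NF_i/10), G_i = 10^(G_i,dB/10)
  Stage 1: F_1 = 10^(2.06/10) = 1.607, G_1 = 10^(11.8/10) = 15.14
  Stage 2: F_2 = 10^(9.26/10) = 8.433, G_2 = 10^(−8.92/10) = 0.1282
  Stage 3: F_3 = 10^(6.66/10) = 4.634, G_3 = 10^(17.8/10) = 60.26
Friis cascade:
  F = 1.607 + (8.433 − 1)/15.14 + (4.634 − 1)/1.941 = 3.971
NF = 10 log₁₀(3.971) = 5.99 dB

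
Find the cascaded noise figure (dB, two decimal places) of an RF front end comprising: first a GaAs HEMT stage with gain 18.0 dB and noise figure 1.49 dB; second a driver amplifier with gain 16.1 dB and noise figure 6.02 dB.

1.63 dB

Convert to linear (a loss of L dB is a gain of −L dB): F_i = 10^(NF_i/10), G_i = 10^(G_i,dB/10)
  Stage 1: F_1 = 10^(1.49/10) = 1.409, G_1 = 10^(18.0/10) = 63.10
  Stage 2: F_2 = 10^(6.02/10) = 3.999, G_2 = 10^(16.1/10) = 40.74
Friis cascade:
  F = 1.409 + (3.999 − 1)/63.10 = 1.457
NF = 10 log₁₀(1.457) = 1.63 dB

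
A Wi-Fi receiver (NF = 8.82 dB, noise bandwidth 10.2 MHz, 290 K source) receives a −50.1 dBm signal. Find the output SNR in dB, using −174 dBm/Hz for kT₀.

45.0 dB

Noise floor: N = −174 + 10 log₁₀(B) + NF
10 log₁₀(1.02×10⁷) = 70.09 dB
N = −174 + 70.09 + 8.82 = −95.09 dBm
SNR = P_sig − N = −50.1 − (−95.09) = 44.99 dB → 45.0 dB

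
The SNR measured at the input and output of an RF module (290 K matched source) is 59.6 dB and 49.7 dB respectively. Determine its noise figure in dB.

9.9 dB

NF (dB) = SNR_in(dB) − SNR_out(dB) when the source is at T₀
NF = 59.6 − 49.7 = 9.9 dB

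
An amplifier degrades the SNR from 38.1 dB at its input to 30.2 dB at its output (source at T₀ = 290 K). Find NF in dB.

7.9 dB

NF (dB) = SNR_in(dB) − SNR_out(dB) when the source is at T₀
NF = 38.1 − 30.2 = 7.9 dB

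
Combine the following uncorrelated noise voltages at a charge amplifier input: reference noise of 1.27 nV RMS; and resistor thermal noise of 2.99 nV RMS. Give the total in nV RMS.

Uncorrelated sources add in power (mean-square): V_tot = √(ΣV_i²)
V_tot = √[(1.27×10⁻⁹)² + (2.99×10⁻⁹)²] = 3.25×10⁻⁹ V = 3.25 nV

3.25 nV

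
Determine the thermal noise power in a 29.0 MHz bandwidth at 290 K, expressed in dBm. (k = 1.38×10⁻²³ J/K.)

P_n = kTB = 1.38×10⁻²³ × 290 × 2.90×10⁷ = 1.16×10⁻¹³ W
In dBm: 10 log₁₀(1.16×10⁻¹³ / 10⁻³) = −99.4 dBm

−99.4 dBm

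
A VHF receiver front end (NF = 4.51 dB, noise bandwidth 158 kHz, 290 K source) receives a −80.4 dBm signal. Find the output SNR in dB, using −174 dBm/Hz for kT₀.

Noise floor: N = −174 + 10 log₁₀(B) + NF
10 log₁₀(1.58×10⁵) = 51.99 dB
N = −174 + 51.99 + 4.51 = −117.50 dBm
SNR = P_sig − N = −80.4 − (−117.50) = 37.10 dB → 37.1 dB

37.1 dB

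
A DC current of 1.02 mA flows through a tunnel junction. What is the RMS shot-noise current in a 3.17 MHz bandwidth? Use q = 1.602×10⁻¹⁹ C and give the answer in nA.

I_n = √(2qI·B)
2qI·B = 2 × 1.602×10⁻¹⁹ × 1.02×10⁻³ × 3.17×10⁶ = 1.04×10⁻¹⁵ A²
I_n = √(1.04×10⁻¹⁵) = 3.22×10⁻⁸ A = 32.2 nA

32.2 nA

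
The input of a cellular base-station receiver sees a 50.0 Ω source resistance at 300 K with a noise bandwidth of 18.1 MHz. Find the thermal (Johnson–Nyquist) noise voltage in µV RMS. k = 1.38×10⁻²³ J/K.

V_n = √(4kTRB)
4kTRB = 4 × 1.38×10⁻²³ × 300 × 5.00×10¹ × 1.81×10⁷ = 1.50×10⁻¹¹ V²
V_n = √(1.50×10⁻¹¹) = 3.87×10⁻⁶ V = 3.87 µV

3.87 µV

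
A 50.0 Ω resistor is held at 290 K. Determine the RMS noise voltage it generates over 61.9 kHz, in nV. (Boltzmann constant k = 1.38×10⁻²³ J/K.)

223 nV

V_n = √(4kTRB)
4kTRB = 4 × 1.38×10⁻²³ × 290 × 5.00×10¹ × 6.19×10⁴ = 4.95×10⁻¹⁴ V²
V_n = √(4.95×10⁻¹⁴) = 2.23×10⁻⁷ V = 223 nV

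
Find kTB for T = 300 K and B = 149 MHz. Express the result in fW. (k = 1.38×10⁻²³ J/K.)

P_n = kTB = 1.38×10⁻²³ × 300 × 1.49×10⁸ = 6.17×10⁻¹³ W = 617 fW

617 fW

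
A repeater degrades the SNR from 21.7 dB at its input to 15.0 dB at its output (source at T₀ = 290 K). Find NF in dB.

6.7 dB

NF (dB) = SNR_in(dB) − SNR_out(dB) when the source is at T₀
NF = 21.7 − 15.0 = 6.7 dB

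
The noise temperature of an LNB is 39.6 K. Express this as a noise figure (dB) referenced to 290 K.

0.556 dB

F = 1 + T_e/T₀ = 1 + 39.6/290 = 1.13655
NF = 10 log₁₀(1.13655) = 0.556 dB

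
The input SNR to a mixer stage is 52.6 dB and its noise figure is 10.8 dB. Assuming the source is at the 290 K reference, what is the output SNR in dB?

41.8 dB

By definition F = SNR_in/SNR_out, so in dB: SNR_out = SNR_in − NF
SNR_out = 52.6 − 10.8 = 41.8 dB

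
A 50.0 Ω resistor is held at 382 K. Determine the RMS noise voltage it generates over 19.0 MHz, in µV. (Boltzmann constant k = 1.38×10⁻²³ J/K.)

4.48 µV

V_n = √(4kTRB)
4kTRB = 4 × 1.38×10⁻²³ × 382 × 5.00×10¹ × 1.90×10⁷ = 2.00×10⁻¹¹ V²
V_n = √(2.00×10⁻¹¹) = 4.48×10⁻⁶ V = 4.48 µV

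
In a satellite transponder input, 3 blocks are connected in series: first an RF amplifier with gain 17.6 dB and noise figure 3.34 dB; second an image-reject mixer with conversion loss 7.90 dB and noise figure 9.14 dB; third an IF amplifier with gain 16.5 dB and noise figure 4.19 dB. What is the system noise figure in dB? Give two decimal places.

3.90 dB

Convert to linear (a loss of L dB is a gain of −L dB): F_i = 10^(NF_i/10), G_i = 10^(G_i,dB/10)
  Stage 1: F_1 = 10^(3.34/10) = 2.158, G_1 = 10^(17.6/10) = 57.54
  Stage 2: F_2 = 10^(9.14/10) = 8.204, G_2 = 10^(−7.90/10) = 0.1622
  Stage 3: F_3 = 10^(4.19/10) = 2.624, G_3 = 10^(16.5/10) = 44.67
Friis cascade:
  F = 2.158 + (8.204 − 1)/57.54 + (2.624 − 1)/9.333 = 2.457
NF = 10 log₁₀(2.457) = 3.90 dB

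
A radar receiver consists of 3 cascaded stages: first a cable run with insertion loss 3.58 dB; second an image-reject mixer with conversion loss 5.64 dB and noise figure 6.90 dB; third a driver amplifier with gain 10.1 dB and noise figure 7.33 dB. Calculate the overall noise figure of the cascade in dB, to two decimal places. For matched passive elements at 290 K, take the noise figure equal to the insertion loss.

Convert to linear (a loss of L dB is a gain of −L dB): F_i = 10^(NF_i/10), G_i = 10^(G_i,dB/10)
  Stage 1: F_1 = 10^(3.58/10) = 2.280, G_1 = 10^(−3.58/10) = 0.4385
  Stage 2: F_2 = 10^(6.90/10) = 4.898, G_2 = 10^(−5.64/10) = 0.2729
  Stage 3: F_3 = 10^(7.33/10) = 5.408, G_3 = 10^(10.1/10) = 10.23
Friis cascade:
  F = 2.280 + (4.898 − 1)/0.4385 + (5.408 − 1)/0.1197 = 48.00
NF = 10 log₁₀(48.00) = 16.81 dB

16.81 dB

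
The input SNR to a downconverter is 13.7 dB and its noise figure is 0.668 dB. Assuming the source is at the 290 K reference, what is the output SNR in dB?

13.032 dB

By definition F = SNR_in/SNR_out, so in dB: SNR_out = SNR_in − NF
SNR_out = 13.7 − 0.668 = 13.032 dB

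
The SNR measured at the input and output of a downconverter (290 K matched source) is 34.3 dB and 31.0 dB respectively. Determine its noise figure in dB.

NF (dB) = SNR_in(dB) − SNR_out(dB) when the source is at T₀
NF = 34.3 − 31.0 = 3.3 dB

3.3 dB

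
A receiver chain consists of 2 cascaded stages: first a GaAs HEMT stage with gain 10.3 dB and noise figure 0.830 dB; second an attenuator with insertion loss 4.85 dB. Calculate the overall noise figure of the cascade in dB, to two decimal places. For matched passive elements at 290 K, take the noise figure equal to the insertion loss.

Convert to linear (a loss of L dB is a gain of −L dB): F_i = 10^(NF_i/10), G_i = 10^(G_i,dB/10)
  Stage 1: F_1 = 10^(0.830/10) = 1.211, G_1 = 10^(10.3/10) = 10.72
  Stage 2: F_2 = 10^(4.85/10) = 3.055, G_2 = 10^(−4.85/10) = 0.3273
Friis cascade:
  F = 1.211 + (3.055 − 1)/10.72 = 1.402
NF = 10 log₁₀(1.402) = 1.47 dB

1.47 dB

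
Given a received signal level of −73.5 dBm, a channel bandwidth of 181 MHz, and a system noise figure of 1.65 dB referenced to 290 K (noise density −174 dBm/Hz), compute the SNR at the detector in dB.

Noise floor: N = −174 + 10 log₁₀(B) + NF
10 log₁₀(1.81×10⁸) = 82.58 dB
N = −174 + 82.58 + 1.65 = −89.77 dBm
SNR = P_sig − N = −73.5 − (−89.77) = 16.27 dB → 16.3 dB

16.3 dB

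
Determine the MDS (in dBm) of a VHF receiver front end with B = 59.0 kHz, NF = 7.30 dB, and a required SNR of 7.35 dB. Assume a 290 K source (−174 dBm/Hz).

Sensitivity = −174 + 10 log₁₀(B) + NF + SNR_min
= −174 + 47.71 + 7.30 + 7.35
= −111.64 dBm → −111.6 dBm

−111.6 dBm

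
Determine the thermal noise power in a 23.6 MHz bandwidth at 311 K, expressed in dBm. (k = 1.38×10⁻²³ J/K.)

P_n = kTB = 1.38×10⁻²³ × 311 × 2.36×10⁷ = 1.01×10⁻¹³ W
In dBm: 10 log₁₀(1.01×10⁻¹³ / 10⁻³) = −99.9 dBm

−99.9 dBm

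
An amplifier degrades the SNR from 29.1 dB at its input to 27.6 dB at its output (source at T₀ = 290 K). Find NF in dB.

1.5 dB

NF (dB) = SNR_in(dB) − SNR_out(dB) when the source is at T₀
NF = 29.1 − 27.6 = 1.5 dB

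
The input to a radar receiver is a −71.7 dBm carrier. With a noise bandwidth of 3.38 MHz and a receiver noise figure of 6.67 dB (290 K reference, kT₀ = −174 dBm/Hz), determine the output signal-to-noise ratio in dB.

30.3 dB

Noise floor: N = −174 + 10 log₁₀(B) + NF
10 log₁₀(3.38×10⁶) = 65.29 dB
N = −174 + 65.29 + 6.67 = −102.04 dBm
SNR = P_sig − N = −71.7 − (−102.04) = 30.34 dB → 30.3 dB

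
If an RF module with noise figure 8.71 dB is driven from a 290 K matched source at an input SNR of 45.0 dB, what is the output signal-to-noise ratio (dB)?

By definition F = SNR_in/SNR_out, so in dB: SNR_out = SNR_in − NF
SNR_out = 45.0 − 8.71 = 36.29 dB

36.29 dB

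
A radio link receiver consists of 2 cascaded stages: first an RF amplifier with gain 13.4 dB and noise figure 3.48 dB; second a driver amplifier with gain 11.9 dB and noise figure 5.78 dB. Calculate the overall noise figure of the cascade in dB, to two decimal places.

3.72 dB

Convert to linear (a loss of L dB is a gain of −L dB): F_i = 10^(NF_i/10), G_i = 10^(G_i,dB/10)
  Stage 1: F_1 = 10^(3.48/10) = 2.228, G_1 = 10^(13.4/10) = 21.88
  Stage 2: F_2 = 10^(5.78/10) = 3.784, G_2 = 10^(11.9/10) = 15.49
Friis cascade:
  F = 2.228 + (3.784 − 1)/21.88 = 2.356
NF = 10 log₁₀(2.356) = 3.72 dB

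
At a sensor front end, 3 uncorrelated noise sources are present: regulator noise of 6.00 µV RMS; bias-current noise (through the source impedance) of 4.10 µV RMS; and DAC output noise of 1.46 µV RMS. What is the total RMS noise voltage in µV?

Uncorrelated sources add in power (mean-square): V_tot = √(ΣV_i²)
V_tot = √[(6.00×10⁻⁶)² + (4.10×10⁻⁶)² + (1.46×10⁻⁶)²] = 7.41×10⁻⁶ V = 7.41 µV

7.41 µV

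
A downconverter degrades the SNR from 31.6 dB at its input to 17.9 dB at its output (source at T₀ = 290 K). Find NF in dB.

13.7 dB

NF (dB) = SNR_in(dB) − SNR_out(dB) when the source is at T₀
NF = 31.6 − 17.9 = 13.7 dB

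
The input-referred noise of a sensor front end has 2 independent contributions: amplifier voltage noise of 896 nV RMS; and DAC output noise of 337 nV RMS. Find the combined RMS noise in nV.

Uncorrelated sources add in power (mean-square): V_tot = √(ΣV_i²)
V_tot = √[(8.96×10⁻⁷)² + (3.37×10⁻⁷)²] = 9.57×10⁻⁷ V = 957 nV

957 nV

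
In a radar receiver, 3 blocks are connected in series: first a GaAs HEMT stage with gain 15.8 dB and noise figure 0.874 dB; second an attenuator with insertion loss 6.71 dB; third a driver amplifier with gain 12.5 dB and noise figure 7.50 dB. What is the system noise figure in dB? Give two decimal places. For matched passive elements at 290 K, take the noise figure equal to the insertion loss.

2.76 dB

Convert to linear (a loss of L dB is a gain of −L dB): F_i = 10^(NF_i/10), G_i = 10^(G_i,dB/10)
  Stage 1: F_1 = 10^(0.874/10) = 1.223, G_1 = 10^(15.8/10) = 38.02
  Stage 2: F_2 = 10^(6.71/10) = 4.688, G_2 = 10^(−6.71/10) = 0.2133
  Stage 3: F_3 = 10^(7.50/10) = 5.623, G_3 = 10^(12.5/10) = 17.78
Friis cascade:
  F = 1.223 + (4.688 − 1)/38.02 + (5.623 − 1)/8.110 = 1.890
NF = 10 log₁₀(1.890) = 2.76 dB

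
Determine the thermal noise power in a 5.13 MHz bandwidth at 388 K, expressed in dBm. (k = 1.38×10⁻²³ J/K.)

−105.6 dBm

P_n = kTB = 1.38×10⁻²³ × 388 × 5.13×10⁶ = 2.75×10⁻¹⁴ W
In dBm: 10 log₁₀(2.75×10⁻¹⁴ / 10⁻³) = −105.6 dBm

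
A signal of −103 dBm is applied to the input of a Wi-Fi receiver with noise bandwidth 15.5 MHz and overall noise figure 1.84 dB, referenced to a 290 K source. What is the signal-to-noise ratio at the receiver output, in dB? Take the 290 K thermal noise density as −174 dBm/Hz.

Noise floor: N = −174 + 10 log₁₀(B) + NF
10 log₁₀(1.55×10⁷) = 71.9 dB
N = −174 + 71.9 + 1.84 = −100.26 dBm
SNR = P_sig − N = −103 − (−100.26) = −2.74 dB → −2.7 dB

−2.7 dB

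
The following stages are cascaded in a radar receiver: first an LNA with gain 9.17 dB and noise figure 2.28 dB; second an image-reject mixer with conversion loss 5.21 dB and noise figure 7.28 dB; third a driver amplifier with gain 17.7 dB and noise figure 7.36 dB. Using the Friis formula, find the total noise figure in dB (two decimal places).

6.02 dB

Convert to linear (a loss of L dB is a gain of −L dB): F_i = 10^(NF_i/10), G_i = 10^(G_i,dB/10)
  Stage 1: F_1 = 10^(2.28/10) = 1.690, G_1 = 10^(9.17/10) = 8.260
  Stage 2: F_2 = 10^(7.28/10) = 5.346, G_2 = 10^(−5.21/10) = 0.3013
  Stage 3: F_3 = 10^(7.36/10) = 5.445, G_3 = 10^(17.7/10) = 58.88
Friis cascade:
  F = 1.690 + (5.346 − 1)/8.260 + (5.445 − 1)/2.489 = 4.002
NF = 10 log₁₀(4.002) = 6.02 dB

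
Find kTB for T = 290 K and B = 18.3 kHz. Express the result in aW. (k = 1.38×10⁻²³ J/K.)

73.2 aW

P_n = kTB = 1.38×10⁻²³ × 290 × 1.83×10⁴ = 7.32×10⁻¹⁷ W = 73.2 aW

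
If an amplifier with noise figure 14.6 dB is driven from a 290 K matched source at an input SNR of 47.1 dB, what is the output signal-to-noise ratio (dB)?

By definition F = SNR_in/SNR_out, so in dB: SNR_out = SNR_in − NF
SNR_out = 47.1 − 14.6 = 32.5 dB

32.5 dB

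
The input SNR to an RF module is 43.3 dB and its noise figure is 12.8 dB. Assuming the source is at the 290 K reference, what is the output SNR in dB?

By definition F = SNR_in/SNR_out, so in dB: SNR_out = SNR_in − NF
SNR_out = 43.3 − 12.8 = 30.5 dB

30.5 dB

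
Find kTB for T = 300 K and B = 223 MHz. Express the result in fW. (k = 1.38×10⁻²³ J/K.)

923 fW

P_n = kTB = 1.38×10⁻²³ × 300 × 2.23×10⁸ = 9.23×10⁻¹³ W = 923 fW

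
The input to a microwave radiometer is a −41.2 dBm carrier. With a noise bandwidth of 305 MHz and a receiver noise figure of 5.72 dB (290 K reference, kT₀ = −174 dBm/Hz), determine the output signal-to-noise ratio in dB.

42.2 dB

Noise floor: N = −174 + 10 log₁₀(B) + NF
10 log₁₀(3.05×10⁸) = 84.84 dB
N = −174 + 84.84 + 5.72 = −83.44 dBm
SNR = P_sig − N = −41.2 − (−83.44) = 42.24 dB → 42.2 dB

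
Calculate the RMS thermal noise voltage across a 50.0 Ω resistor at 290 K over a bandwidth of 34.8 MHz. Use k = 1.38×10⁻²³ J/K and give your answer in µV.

V_n = √(4kTRB)
4kTRB = 4 × 1.38×10⁻²³ × 290 × 5.00×10¹ × 3.48×10⁷ = 2.79×10⁻¹¹ V²
V_n = √(2.79×10⁻¹¹) = 5.28×10⁻⁶ V = 5.28 µV

5.28 µV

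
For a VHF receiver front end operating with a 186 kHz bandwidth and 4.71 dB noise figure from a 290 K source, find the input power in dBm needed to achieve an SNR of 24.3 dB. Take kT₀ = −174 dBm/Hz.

Sensitivity = −174 + 10 log₁₀(B) + NF + SNR_min
= −174 + 52.7 + 4.71 + 24.3
= −92.29 dBm → −92.3 dBm

−92.3 dBm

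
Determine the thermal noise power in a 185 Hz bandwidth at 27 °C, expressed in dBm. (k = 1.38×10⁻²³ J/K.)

−151.2 dBm

T = 27 °C + 273.15 = 300.15 K
P_n = kTB = 1.38×10⁻²³ × 300.15 × 1.85×10² = 7.66×10⁻¹⁹ W
In dBm: 10 log₁₀(7.66×10⁻¹⁹ / 10⁻³) = −151.2 dBm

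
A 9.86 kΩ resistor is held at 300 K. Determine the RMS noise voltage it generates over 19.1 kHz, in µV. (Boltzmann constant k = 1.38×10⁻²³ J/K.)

1.77 µV

V_n = √(4kTRB)
4kTRB = 4 × 1.38×10⁻²³ × 300 × 9.86×10³ × 1.91×10⁴ = 3.12×10⁻¹² V²
V_n = √(3.12×10⁻¹²) = 1.77×10⁻⁶ V = 1.77 µV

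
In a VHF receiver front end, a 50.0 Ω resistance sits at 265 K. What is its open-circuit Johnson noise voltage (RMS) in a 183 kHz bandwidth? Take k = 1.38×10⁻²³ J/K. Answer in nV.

V_n = √(4kTRB)
4kTRB = 4 × 1.38×10⁻²³ × 265 × 5.00×10¹ × 1.83×10⁵ = 1.34×10⁻¹³ V²
V_n = √(1.34×10⁻¹³) = 3.66×10⁻⁷ V = 366 nV

366 nV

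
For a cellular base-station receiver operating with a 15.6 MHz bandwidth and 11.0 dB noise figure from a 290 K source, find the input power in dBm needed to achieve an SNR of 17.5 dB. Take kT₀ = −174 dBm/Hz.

Sensitivity = −174 + 10 log₁₀(B) + NF + SNR_min
= −174 + 71.93 + 11.0 + 17.5
= −73.57 dBm → −73.6 dBm

−73.6 dBm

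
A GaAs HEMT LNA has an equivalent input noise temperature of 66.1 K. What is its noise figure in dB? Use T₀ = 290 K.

0.892 dB

F = 1 + T_e/T₀ = 1 + 66.1/290 = 1.22793
NF = 10 log₁₀(1.22793) = 0.892 dB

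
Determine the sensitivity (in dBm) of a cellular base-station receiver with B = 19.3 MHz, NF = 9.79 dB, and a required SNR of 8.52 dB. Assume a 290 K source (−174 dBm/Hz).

Sensitivity = −174 + 10 log₁₀(B) + NF + SNR_min
= −174 + 72.86 + 9.79 + 8.52
= −82.83 dBm → −82.8 dBm

−82.8 dBm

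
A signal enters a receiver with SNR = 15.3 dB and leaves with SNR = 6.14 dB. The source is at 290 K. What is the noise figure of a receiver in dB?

NF (dB) = SNR_in(dB) − SNR_out(dB) when the source is at T₀
NF = 15.3 − 6.14 = 9.16 dB

9.16 dB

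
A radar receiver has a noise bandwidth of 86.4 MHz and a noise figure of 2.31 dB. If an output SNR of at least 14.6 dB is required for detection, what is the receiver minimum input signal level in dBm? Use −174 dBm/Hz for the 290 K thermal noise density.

−77.7 dBm

Sensitivity = −174 + 10 log₁₀(B) + NF + SNR_min
= −174 + 79.37 + 2.31 + 14.6
= −77.72 dBm → −77.7 dBm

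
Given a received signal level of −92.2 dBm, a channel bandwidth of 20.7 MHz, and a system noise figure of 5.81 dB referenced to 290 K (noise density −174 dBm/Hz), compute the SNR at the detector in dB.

Noise floor: N = −174 + 10 log₁₀(B) + NF
10 log₁₀(2.07×10⁷) = 73.16 dB
N = −174 + 73.16 + 5.81 = −95.03 dBm
SNR = P_sig − N = −92.2 − (−95.03) = 2.83 dB → 2.8 dB

2.8 dB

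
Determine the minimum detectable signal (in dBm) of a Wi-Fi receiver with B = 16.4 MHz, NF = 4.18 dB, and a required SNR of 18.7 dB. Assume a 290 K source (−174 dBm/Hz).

Sensitivity = −174 + 10 log₁₀(B) + NF + SNR_min
= −174 + 72.15 + 4.18 + 18.7
= −78.97 dBm → −79.0 dBm

−79.0 dBm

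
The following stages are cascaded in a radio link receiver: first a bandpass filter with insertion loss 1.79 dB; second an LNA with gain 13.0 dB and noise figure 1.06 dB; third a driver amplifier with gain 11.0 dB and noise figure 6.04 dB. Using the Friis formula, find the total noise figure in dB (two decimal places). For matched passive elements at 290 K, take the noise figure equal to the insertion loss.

Convert to linear (a loss of L dB is a gain of −L dB): F_i = 10^(NF_i/10), G_i = 10^(G_i,dB/10)
  Stage 1: F_1 = 10^(1.79/10) = 1.510, G_1 = 10^(−1.79/10) = 0.6622
  Stage 2: F_2 = 10^(1.06/10) = 1.276, G_2 = 10^(13.0/10) = 19.95
  Stage 3: F_3 = 10^(6.04/10) = 4.018, G_3 = 10^(11.0/10) = 12.59
Friis cascade:
  F = 1.510 + (1.276 − 1)/0.6622 + (4.018 − 1)/13.21 = 2.156
NF = 10 log₁₀(2.156) = 3.34 dB

3.34 dB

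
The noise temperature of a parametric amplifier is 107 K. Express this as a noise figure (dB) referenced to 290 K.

F = 1 + T_e/T₀ = 1 + 107/290 = 1.36897
NF = 10 log₁₀(1.36897) = 1.36 dB

1.36 dB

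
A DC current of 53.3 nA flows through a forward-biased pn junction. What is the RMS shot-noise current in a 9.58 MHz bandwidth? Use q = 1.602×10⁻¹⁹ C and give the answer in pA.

404 pA

I_n = √(2qI·B)
2qI·B = 2 × 1.602×10⁻¹⁹ × 5.33×10⁻⁸ × 9.58×10⁶ = 1.64×10⁻¹⁹ A²
I_n = √(1.64×10⁻¹⁹) = 4.04×10⁻¹⁰ A = 404 pA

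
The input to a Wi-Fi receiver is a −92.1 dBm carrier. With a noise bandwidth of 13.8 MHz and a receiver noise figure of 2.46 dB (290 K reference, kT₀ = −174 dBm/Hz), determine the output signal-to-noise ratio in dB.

8.0 dB

Noise floor: N = −174 + 10 log₁₀(B) + NF
10 log₁₀(1.38×10⁷) = 71.4 dB
N = −174 + 71.4 + 2.46 = −100.14 dBm
SNR = P_sig − N = −92.1 − (−100.14) = 8.04 dB → 8.0 dB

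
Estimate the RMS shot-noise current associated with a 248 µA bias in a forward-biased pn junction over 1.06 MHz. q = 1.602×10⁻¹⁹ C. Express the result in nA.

9.18 nA

I_n = √(2qI·B)
2qI·B = 2 × 1.602×10⁻¹⁹ × 2.48×10⁻⁴ × 1.06×10⁶ = 8.42×10⁻¹⁷ A²
I_n = √(8.42×10⁻¹⁷) = 9.18×10⁻⁹ A = 9.18 nA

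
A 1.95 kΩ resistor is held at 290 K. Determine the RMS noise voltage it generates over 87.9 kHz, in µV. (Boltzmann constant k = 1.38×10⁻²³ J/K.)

1.66 µV

V_n = √(4kTRB)
4kTRB = 4 × 1.38×10⁻²³ × 290 × 1.95×10³ × 8.79×10⁴ = 2.74×10⁻¹² V²
V_n = √(2.74×10⁻¹²) = 1.66×10⁻⁶ V = 1.66 µV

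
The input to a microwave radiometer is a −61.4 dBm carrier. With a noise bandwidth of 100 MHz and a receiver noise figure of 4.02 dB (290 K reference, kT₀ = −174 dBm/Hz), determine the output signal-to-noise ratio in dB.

Noise floor: N = −174 + 10 log₁₀(B) + NF
10 log₁₀(1.00×10⁸) = 80 dB
N = −174 + 80 + 4.02 = −89.98 dBm
SNR = P_sig − N = −61.4 − (−89.98) = 28.58 dB → 28.6 dB

28.6 dB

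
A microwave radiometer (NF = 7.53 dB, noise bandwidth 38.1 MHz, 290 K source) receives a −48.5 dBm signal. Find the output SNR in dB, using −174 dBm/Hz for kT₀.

Noise floor: N = −174 + 10 log₁₀(B) + NF
10 log₁₀(3.81×10⁷) = 75.81 dB
N = −174 + 75.81 + 7.53 = −90.66 dBm
SNR = P_sig − N = −48.5 − (−90.66) = 42.16 dB → 42.2 dB

42.2 dB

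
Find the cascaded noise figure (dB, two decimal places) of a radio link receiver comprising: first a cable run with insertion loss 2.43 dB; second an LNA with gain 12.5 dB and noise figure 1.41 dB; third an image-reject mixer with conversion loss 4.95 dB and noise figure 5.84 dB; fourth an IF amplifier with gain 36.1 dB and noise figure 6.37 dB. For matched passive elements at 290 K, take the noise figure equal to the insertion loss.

Convert to linear (a loss of L dB is a gain of −L dB): F_i = 10^(NF_i/10), G_i = 10^(G_i,dB/10)
  Stage 1: F_1 = 10^(2.43/10) = 1.750, G_1 = 10^(−2.43/10) = 0.5715
  Stage 2: F_2 = 10^(1.41/10) = 1.384, G_2 = 10^(12.5/10) = 17.78
  Stage 3: F_3 = 10^(5.84/10) = 3.837, G_3 = 10^(−4.95/10) = 0.3199
  Stage 4: F_4 = 10^(6.37/10) = 4.335, G_4 = 10^(36.1/10) = 4074
Friis cascade:
  F = 1.750 + (1.384 − 1)/0.5715 + (3.837 − 1)/10.16 + (4.335 − 1)/3.251 = 3.726
NF = 10 log₁₀(3.726) = 5.71 dB

5.71 dB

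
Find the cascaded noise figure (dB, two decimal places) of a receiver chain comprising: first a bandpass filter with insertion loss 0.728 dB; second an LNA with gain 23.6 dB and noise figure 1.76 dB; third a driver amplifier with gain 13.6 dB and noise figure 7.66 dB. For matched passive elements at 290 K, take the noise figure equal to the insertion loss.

Convert to linear (a loss of L dB is a gain of −L dB): F_i = 10^(NF_i/10), G_i = 10^(G_i,dB/10)
  Stage 1: F_1 = 10^(0.728/10) = 1.182, G_1 = 10^(−0.728/10) = 0.8457
  Stage 2: F_2 = 10^(1.76/10) = 1.500, G_2 = 10^(23.6/10) = 229.1
  Stage 3: F_3 = 10^(7.66/10) = 5.834, G_3 = 10^(13.6/10) = 22.91
Friis cascade:
  F = 1.182 + (1.500 − 1)/0.8457 + (5.834 − 1)/193.7 = 1.798
NF = 10 log₁₀(1.798) = 2.55 dB

2.55 dB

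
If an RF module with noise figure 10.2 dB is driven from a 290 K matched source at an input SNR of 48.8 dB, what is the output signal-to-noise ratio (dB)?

38.6 dB

By definition F = SNR_in/SNR_out, so in dB: SNR_out = SNR_in − NF
SNR_out = 48.8 − 10.2 = 38.6 dB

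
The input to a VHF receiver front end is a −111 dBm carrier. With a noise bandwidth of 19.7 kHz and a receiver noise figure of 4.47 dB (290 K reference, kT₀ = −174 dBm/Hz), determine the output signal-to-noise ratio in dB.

Noise floor: N = −174 + 10 log₁₀(B) + NF
10 log₁₀(1.97×10⁴) = 42.94 dB
N = −174 + 42.94 + 4.47 = −126.59 dBm
SNR = P_sig − N = −111 − (−126.59) = 15.59 dB → 15.6 dB

15.6 dB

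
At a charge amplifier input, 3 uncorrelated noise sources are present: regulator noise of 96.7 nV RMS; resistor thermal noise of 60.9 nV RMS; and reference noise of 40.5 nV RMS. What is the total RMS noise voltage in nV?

Uncorrelated sources add in power (mean-square): V_tot = √(ΣV_i²)
V_tot = √[(9.67×10⁻⁸)² + (6.09×10⁻⁸)² + (4.05×10⁻⁸)²] = 1.21×10⁻⁷ V = 121 nV

121 nV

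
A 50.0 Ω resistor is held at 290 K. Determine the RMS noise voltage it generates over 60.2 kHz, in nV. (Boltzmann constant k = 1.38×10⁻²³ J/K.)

V_n = √(4kTRB)
4kTRB = 4 × 1.38×10⁻²³ × 290 × 5.00×10¹ × 6.02×10⁴ = 4.82×10⁻¹⁴ V²
V_n = √(4.82×10⁻¹⁴) = 2.20×10⁻⁷ V = 220 nV

220 nV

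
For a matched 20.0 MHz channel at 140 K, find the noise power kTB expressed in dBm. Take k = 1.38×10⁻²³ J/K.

P_n = kTB = 1.38×10⁻²³ × 140 × 2.00×10⁷ = 3.86×10⁻¹⁴ W
In dBm: 10 log₁₀(3.86×10⁻¹⁴ / 10⁻³) = −104.1 dBm

−104.1 dBm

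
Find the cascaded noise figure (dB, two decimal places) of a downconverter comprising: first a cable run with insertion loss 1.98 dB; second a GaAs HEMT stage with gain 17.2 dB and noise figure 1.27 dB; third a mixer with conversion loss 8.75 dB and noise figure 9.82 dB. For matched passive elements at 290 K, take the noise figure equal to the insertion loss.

3.75 dB

Convert to linear (a loss of L dB is a gain of −L dB): F_i = 10^(NF_i/10), G_i = 10^(G_i,dB/10)
  Stage 1: F_1 = 10^(1.98/10) = 1.578, G_1 = 10^(−1.98/10) = 0.6339
  Stage 2: F_2 = 10^(1.27/10) = 1.340, G_2 = 10^(17.2/10) = 52.48
  Stage 3: F_3 = 10^(9.82/10) = 9.594, G_3 = 10^(−8.75/10) = 0.1334
Friis cascade:
  F = 1.578 + (1.340 − 1)/0.6339 + (9.594 − 1)/33.27 = 2.372
NF = 10 log₁₀(2.372) = 3.75 dB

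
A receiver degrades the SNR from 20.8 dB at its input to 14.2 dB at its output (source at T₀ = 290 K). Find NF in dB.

NF (dB) = SNR_in(dB) − SNR_out(dB) when the source is at T₀
NF = 20.8 − 14.2 = 6.6 dB

6.6 dB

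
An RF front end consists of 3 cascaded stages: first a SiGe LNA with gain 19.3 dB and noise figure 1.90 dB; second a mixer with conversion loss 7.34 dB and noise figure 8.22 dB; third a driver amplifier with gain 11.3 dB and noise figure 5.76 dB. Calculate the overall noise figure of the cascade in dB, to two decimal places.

Convert to linear (a loss of L dB is a gain of −L dB): F_i = 10^(NF_i/10), G_i = 10^(G_i,dB/10)
  Stage 1: F_1 = 10^(1.90/10) = 1.549, G_1 = 10^(19.3/10) = 85.11
  Stage 2: F_2 = 10^(8.22/10) = 6.637, G_2 = 10^(−7.34/10) = 0.1845
  Stage 3: F_3 = 10^(5.76/10) = 3.767, G_3 = 10^(11.3/10) = 13.49
Friis cascade:
  F = 1.549 + (6.637 − 1)/85.11 + (3.767 − 1)/15.70 = 1.791
NF = 10 log₁₀(1.791) = 2.53 dB

2.53 dB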